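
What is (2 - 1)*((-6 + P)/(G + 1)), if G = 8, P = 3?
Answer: -1/3 ≈ -0.33333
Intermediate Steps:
(2 - 1)*((-6 + P)/(G + 1)) = (2 - 1)*((-6 + 3)/(8 + 1)) = 1*(-3/9) = 1*(-3*1/9) = 1*(-1/3) = -1/3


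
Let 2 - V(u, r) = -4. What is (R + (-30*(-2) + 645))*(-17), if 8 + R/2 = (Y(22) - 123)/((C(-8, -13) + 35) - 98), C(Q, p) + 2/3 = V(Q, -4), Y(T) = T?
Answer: -2036651/173 ≈ -11773.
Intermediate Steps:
V(u, r) = 6 (V(u, r) = 2 - 1*(-4) = 2 + 4 = 6)
C(Q, p) = 16/3 (C(Q, p) = -⅔ + 6 = 16/3)
R = -2162/173 (R = -16 + 2*((22 - 123)/((16/3 + 35) - 98)) = -16 + 2*(-101/(121/3 - 98)) = -16 + 2*(-101/(-173/3)) = -16 + 2*(-101*(-3/173)) = -16 + 2*(303/173) = -16 + 606/173 = -2162/173 ≈ -12.497)
(R + (-30*(-2) + 645))*(-17) = (-2162/173 + (-30*(-2) + 645))*(-17) = (-2162/173 + (60 + 645))*(-17) = (-2162/173 + 705)*(-17) = (119803/173)*(-17) = -2036651/173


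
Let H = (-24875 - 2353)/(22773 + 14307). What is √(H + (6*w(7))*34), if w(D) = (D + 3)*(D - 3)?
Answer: √77905484790/3090 ≈ 90.329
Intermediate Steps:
w(D) = (-3 + D)*(3 + D) (w(D) = (3 + D)*(-3 + D) = (-3 + D)*(3 + D))
H = -2269/3090 (H = -27228/37080 = -27228*1/37080 = -2269/3090 ≈ -0.73430)
√(H + (6*w(7))*34) = √(-2269/3090 + (6*(-9 + 7²))*34) = √(-2269/3090 + (6*(-9 + 49))*34) = √(-2269/3090 + (6*40)*34) = √(-2269/3090 + 240*34) = √(-2269/3090 + 8160) = √(25212131/3090) = √77905484790/3090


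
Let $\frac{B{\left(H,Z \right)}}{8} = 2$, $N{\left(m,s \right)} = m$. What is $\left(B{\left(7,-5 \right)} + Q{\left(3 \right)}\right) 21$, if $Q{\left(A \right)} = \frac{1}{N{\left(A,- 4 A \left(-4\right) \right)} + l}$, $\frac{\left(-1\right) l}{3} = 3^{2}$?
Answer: $\frac{2681}{8} \approx 335.13$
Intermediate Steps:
$l = -27$ ($l = - 3 \cdot 3^{2} = \left(-3\right) 9 = -27$)
$B{\left(H,Z \right)} = 16$ ($B{\left(H,Z \right)} = 8 \cdot 2 = 16$)
$Q{\left(A \right)} = \frac{1}{-27 + A}$ ($Q{\left(A \right)} = \frac{1}{A - 27} = \frac{1}{-27 + A}$)
$\left(B{\left(7,-5 \right)} + Q{\left(3 \right)}\right) 21 = \left(16 + \frac{1}{-27 + 3}\right) 21 = \left(16 + \frac{1}{-24}\right) 21 = \left(16 - \frac{1}{24}\right) 21 = \frac{383}{24} \cdot 21 = \frac{2681}{8}$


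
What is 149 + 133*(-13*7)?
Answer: -11954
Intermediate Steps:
149 + 133*(-13*7) = 149 + 133*(-91) = 149 - 12103 = -11954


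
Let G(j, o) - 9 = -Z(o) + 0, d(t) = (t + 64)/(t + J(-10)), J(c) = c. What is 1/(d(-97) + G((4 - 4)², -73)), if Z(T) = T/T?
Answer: 107/889 ≈ 0.12036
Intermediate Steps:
Z(T) = 1
d(t) = (64 + t)/(-10 + t) (d(t) = (t + 64)/(t - 10) = (64 + t)/(-10 + t))
G(j, o) = 8 (G(j, o) = 9 + (-1*1 + 0) = 9 + (-1 + 0) = 9 - 1 = 8)
1/(d(-97) + G((4 - 4)², -73)) = 1/((64 - 97)/(-10 - 97) + 8) = 1/(-33/(-107) + 8) = 1/(-1/107*(-33) + 8) = 1/(33/107 + 8) = 1/(889/107) = 107/889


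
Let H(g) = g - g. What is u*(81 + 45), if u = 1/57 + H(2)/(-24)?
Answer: 42/19 ≈ 2.2105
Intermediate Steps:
H(g) = 0
u = 1/57 (u = 1/57 + 0/(-24) = 1*(1/57) + 0*(-1/24) = 1/57 + 0 = 1/57 ≈ 0.017544)
u*(81 + 45) = (81 + 45)/57 = (1/57)*126 = 42/19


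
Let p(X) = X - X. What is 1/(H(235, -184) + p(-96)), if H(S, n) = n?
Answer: -1/184 ≈ -0.0054348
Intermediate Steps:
p(X) = 0
1/(H(235, -184) + p(-96)) = 1/(-184 + 0) = 1/(-184) = -1/184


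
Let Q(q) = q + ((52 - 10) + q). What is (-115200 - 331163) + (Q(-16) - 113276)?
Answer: -559629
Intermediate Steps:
Q(q) = 42 + 2*q (Q(q) = q + (42 + q) = 42 + 2*q)
(-115200 - 331163) + (Q(-16) - 113276) = (-115200 - 331163) + ((42 + 2*(-16)) - 113276) = -446363 + ((42 - 32) - 113276) = -446363 + (10 - 113276) = -446363 - 113266 = -559629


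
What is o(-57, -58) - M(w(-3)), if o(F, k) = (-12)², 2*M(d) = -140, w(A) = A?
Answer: 214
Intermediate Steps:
M(d) = -70 (M(d) = (½)*(-140) = -70)
o(F, k) = 144
o(-57, -58) - M(w(-3)) = 144 - 1*(-70) = 144 + 70 = 214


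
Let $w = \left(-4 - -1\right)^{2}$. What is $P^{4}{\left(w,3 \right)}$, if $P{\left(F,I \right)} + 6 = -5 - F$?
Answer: $160000$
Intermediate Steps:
$w = 9$ ($w = \left(-4 + 1\right)^{2} = \left(-3\right)^{2} = 9$)
$P{\left(F,I \right)} = -11 - F$ ($P{\left(F,I \right)} = -6 - \left(5 + F\right) = -11 - F$)
$P^{4}{\left(w,3 \right)} = \left(-11 - 9\right)^{4} = \left(-20\right)^{4} = 160000$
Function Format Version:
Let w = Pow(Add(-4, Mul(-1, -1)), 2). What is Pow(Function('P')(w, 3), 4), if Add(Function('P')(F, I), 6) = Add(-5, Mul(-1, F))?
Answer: 160000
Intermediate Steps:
w = 9 (w = Pow(Add(-4, 1), 2) = Pow(-3, 2) = 9)
Function('P')(F, I) = Add(-11, Mul(-1, F)) (Function('P')(F, I) = Add(-6, Add(-5, Mul(-1, F))) = Add(-11, Mul(-1, F)))
Pow(Function('P')(w, 3), 4) = Pow(Add(-11, Mul(-1, 9)), 4) = Pow(Add(-11, -9), 4) = Pow(-20, 4) = 160000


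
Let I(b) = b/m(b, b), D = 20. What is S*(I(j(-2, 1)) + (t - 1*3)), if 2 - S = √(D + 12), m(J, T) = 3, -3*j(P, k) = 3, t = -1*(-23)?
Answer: 118/3 - 236*√2/3 ≈ -71.918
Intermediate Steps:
t = 23
j(P, k) = -1 (j(P, k) = -⅓*3 = -1)
S = 2 - 4*√2 (S = 2 - √(20 + 12) = 2 - √32 = 2 - 4*√2 ≈ -3.6569)
I(b) = b/3
S*(I(j(-2, 1)) + (t - 1*3)) = (2 - 4*√2)*((⅓)*(-1) + (23 - 1*3)) = (2 - 4*√2)*(-⅓ + (23 - 3)) = (2 - 4*√2)*(-⅓ + 20) = (2 - 4*√2)*(59/3) = 118/3 - 236*√2/3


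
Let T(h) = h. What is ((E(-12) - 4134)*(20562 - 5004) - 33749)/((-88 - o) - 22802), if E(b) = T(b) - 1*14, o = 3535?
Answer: 64755029/26425 ≈ 2450.5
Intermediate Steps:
E(b) = -14 + b (E(b) = b - 1*14 = b - 14 = -14 + b)
((E(-12) - 4134)*(20562 - 5004) - 33749)/((-88 - o) - 22802) = (((-14 - 12) - 4134)*(20562 - 5004) - 33749)/((-88 - 1*3535) - 22802) = ((-26 - 4134)*15558 - 33749)/((-88 - 3535) - 22802) = (-4160*15558 - 33749)/(-3623 - 22802) = (-64721280 - 33749)/(-26425) = -64755029*(-1/26425) = 64755029/26425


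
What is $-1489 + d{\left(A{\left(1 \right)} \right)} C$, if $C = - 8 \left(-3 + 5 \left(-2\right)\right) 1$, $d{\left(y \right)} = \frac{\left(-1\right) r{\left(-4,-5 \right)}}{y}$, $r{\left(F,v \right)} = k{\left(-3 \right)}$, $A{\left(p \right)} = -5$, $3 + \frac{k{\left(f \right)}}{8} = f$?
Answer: $- \frac{12437}{5} \approx -2487.4$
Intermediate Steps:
$k{\left(f \right)} = -24 + 8 f$
$r{\left(F,v \right)} = -48$ ($r{\left(F,v \right)} = -24 + 8 \left(-3\right) = -24 - 24 = -48$)
$d{\left(y \right)} = \frac{48}{y}$ ($d{\left(y \right)} = \frac{\left(-1\right) \left(-48\right)}{y} = \frac{48}{y}$)
$C = 104$ ($C = - 8 \left(-3 - 10\right) 1 = \left(-8\right) \left(-13\right) 1 = 104 \cdot 1 = 104$)
$-1489 + d{\left(A{\left(1 \right)} \right)} C = -1489 + \frac{48}{-5} \cdot 104 = -1489 + 48 \left(- \frac{1}{5}\right) 104 = -1489 - \frac{4992}{5} = - \frac{12437}{5}$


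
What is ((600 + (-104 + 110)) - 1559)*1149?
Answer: -1094997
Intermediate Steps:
((600 + (-104 + 110)) - 1559)*1149 = ((600 + 6) - 1559)*1149 = (606 - 1559)*1149 = -953*1149 = -1094997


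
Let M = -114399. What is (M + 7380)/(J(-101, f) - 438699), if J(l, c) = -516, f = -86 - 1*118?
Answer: 759/3115 ≈ 0.24366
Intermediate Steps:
f = -204 (f = -86 - 118 = -204)
(M + 7380)/(J(-101, f) - 438699) = (-114399 + 7380)/(-516 - 438699) = -107019/(-439215) = -107019*(-1/439215) = 759/3115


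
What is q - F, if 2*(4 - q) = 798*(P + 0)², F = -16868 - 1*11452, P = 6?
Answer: 13960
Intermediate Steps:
F = -28320 (F = -16868 - 11452 = -28320)
q = -14360 (q = 4 - 399*(6 + 0)² = 4 - 399*6² = 4 - 399*36 = 4 - ½*28728 = 4 - 14364 = -14360)
q - F = -14360 - 1*(-28320) = -14360 + 28320 = 13960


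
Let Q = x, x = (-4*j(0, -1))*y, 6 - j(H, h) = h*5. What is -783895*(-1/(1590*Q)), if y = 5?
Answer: -156779/69960 ≈ -2.2410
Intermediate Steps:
j(H, h) = 6 - 5*h (j(H, h) = 6 - h*5 = 6 - 5*h)
x = -220 (x = -4*(6 - 5*(-1))*5 = -4*(6 + 5)*5 = -4*11*5 = -44*5 = -220)
Q = -220
-783895*(-1/(1590*Q)) = -783895/((-1590*(-220))) = -783895/349800 = -783895*1/349800 = -156779/69960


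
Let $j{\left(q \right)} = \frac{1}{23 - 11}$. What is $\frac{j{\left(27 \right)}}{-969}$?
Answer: $- \frac{1}{11628} \approx -8.5999 \cdot 10^{-5}$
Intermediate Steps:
$j{\left(q \right)} = \frac{1}{12}$
$\frac{j{\left(27 \right)}}{-969} = \frac{1}{12 \left(-969\right)} = \frac{1}{12} \left(- \frac{1}{969}\right) = - \frac{1}{11628}$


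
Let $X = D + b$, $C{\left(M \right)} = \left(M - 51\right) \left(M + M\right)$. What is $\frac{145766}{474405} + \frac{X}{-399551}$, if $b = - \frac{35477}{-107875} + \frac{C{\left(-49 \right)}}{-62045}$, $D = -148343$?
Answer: $\frac{34433486901046597742}{50746847546778847125} \approx 0.67853$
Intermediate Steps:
$C{\left(M \right)} = 2 M \left(-51 + M\right)$ ($C{\left(M \right)} = \left(-51 + M\right) 2 M = 2 M \left(-51 + M\right)$)
$b = \frac{228799093}{1338620875}$ ($b = - \frac{35477}{-107875} + \frac{2 \left(-49\right) \left(-51 - 49\right)}{-62045} = \left(-35477\right) \left(- \frac{1}{107875}\right) + 2 \left(-49\right) \left(-100\right) \left(- \frac{1}{62045}\right) = \frac{35477}{107875} + 9800 \left(- \frac{1}{62045}\right) = \frac{35477}{107875} - \frac{1960}{12409} = \frac{228799093}{1338620875} \approx 0.17092$)
$X = - \frac{198574807661032}{1338620875}$ ($X = -148343 + \frac{228799093}{1338620875} = - \frac{198574807661032}{1338620875} \approx -1.4834 \cdot 10^{5}$)
$\frac{145766}{474405} + \frac{X}{-399551} = \frac{145766}{474405} - \frac{198574807661032}{1338620875 \left(-399551\right)} = 145766 \cdot \frac{1}{474405} - - \frac{198574807661032}{534847309227125} = \frac{145766}{474405} + \frac{198574807661032}{534847309227125} = \frac{34433486901046597742}{50746847546778847125}$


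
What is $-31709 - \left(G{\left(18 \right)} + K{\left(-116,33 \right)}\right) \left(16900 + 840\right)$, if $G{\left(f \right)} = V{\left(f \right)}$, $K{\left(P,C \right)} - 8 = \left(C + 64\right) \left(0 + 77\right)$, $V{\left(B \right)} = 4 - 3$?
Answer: $-132691429$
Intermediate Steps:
$V{\left(B \right)} = 1$
$K{\left(P,C \right)} = 4936 + 77 C$ ($K{\left(P,C \right)} = 8 + \left(C + 64\right) \left(0 + 77\right) = 8 + \left(64 + C\right) 77 = 8 + \left(4928 + 77 C\right) = 4936 + 77 C$)
$G{\left(f \right)} = 1$
$-31709 - \left(G{\left(18 \right)} + K{\left(-116,33 \right)}\right) \left(16900 + 840\right) = -31709 - \left(1 + \left(4936 + 77 \cdot 33\right)\right) \left(16900 + 840\right) = -31709 - \left(1 + \left(4936 + 2541\right)\right) 17740 = -31709 - \left(1 + 7477\right) 17740 = -31709 - 7478 \cdot 17740 = -31709 - 132659720 = -132691429$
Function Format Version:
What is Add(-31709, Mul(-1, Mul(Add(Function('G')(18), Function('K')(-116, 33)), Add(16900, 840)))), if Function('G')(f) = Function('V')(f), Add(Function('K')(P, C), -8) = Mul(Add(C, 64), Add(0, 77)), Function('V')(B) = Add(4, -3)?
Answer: -132691429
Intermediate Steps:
Function('V')(B) = 1
Function('K')(P, C) = Add(4936, Mul(77, C)) (Function('K')(P, C) = Add(8, Mul(Add(C, 64), Add(0, 77))) = Add(8, Mul(Add(64, C), 77)) = Add(8, Add(4928, Mul(77, C))) = Add(4936, Mul(77, C)))
Function('G')(f) = 1
Add(-31709, Mul(-1, Mul(Add(Function('G')(18), Function('K')(-116, 33)), Add(16900, 840)))) = Add(-31709, Mul(-1, Mul(Add(1, Add(4936, Mul(77, 33))), Add(16900, 840)))) = Add(-31709, Mul(-1, Mul(Add(1, Add(4936, 2541)), 17740))) = Add(-31709, Mul(-1, Mul(Add(1, 7477), 17740))) = Add(-31709, Mul(-1, Mul(7478, 17740))) = Add(-31709, Mul(-1, 132659720)) = Add(-31709, -132659720) = -132691429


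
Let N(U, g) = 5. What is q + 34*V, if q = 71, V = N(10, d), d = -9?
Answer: 241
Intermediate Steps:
V = 5
q + 34*V = 71 + 34*5 = 71 + 170 = 241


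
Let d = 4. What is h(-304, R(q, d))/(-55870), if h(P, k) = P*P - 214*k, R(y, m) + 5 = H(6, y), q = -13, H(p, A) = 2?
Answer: -46529/27935 ≈ -1.6656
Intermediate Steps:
R(y, m) = -3 (R(y, m) = -5 + 2 = -3)
h(P, k) = P**2 - 214*k
h(-304, R(q, d))/(-55870) = ((-304)**2 - 214*(-3))/(-55870) = (92416 + 642)*(-1/55870) = 93058*(-1/55870) = -46529/27935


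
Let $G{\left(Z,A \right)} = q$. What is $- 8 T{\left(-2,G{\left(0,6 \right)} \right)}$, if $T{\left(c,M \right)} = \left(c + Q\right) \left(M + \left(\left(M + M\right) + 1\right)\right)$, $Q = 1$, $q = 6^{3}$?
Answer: $5192$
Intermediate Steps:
$q = 216$
$G{\left(Z,A \right)} = 216$
$T{\left(c,M \right)} = \left(1 + c\right) \left(1 + 3 M\right)$ ($T{\left(c,M \right)} = \left(c + 1\right) \left(M + \left(\left(M + M\right) + 1\right)\right) = \left(1 + c\right) \left(M + \left(2 M + 1\right)\right) = \left(1 + c\right) \left(M + \left(1 + 2 M\right)\right) = \left(1 + c\right) \left(1 + 3 M\right)$)
$- 8 T{\left(-2,G{\left(0,6 \right)} \right)} = - 8 \left(1 - 2 + 3 \cdot 216 + 3 \cdot 216 \left(-2\right)\right) = - 8 \left(1 - 2 + 648 - 1296\right) = \left(-8\right) \left(-649\right) = 5192$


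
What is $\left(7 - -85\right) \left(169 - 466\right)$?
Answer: $-27324$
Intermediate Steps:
$\left(7 - -85\right) \left(169 - 466\right) = \left(7 + 85\right) \left(-297\right) = 92 \left(-297\right) = -27324$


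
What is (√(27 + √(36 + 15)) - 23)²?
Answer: (23 - √(27 + √51))² ≈ 294.36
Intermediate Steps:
(√(27 + √(36 + 15)) - 23)² = (√(27 + √51) - 23)² = (-23 + √(27 + √51))²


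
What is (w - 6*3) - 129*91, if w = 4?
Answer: -11753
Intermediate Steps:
(w - 6*3) - 129*91 = (4 - 6*3) - 129*91 = (4 - 18) - 11739 = -14 - 11739 = -11753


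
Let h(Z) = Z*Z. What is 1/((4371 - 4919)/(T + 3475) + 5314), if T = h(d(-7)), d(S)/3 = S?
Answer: 979/5202269 ≈ 0.00018819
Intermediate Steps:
d(S) = 3*S
h(Z) = Z²
T = 441 (T = (3*(-7))² = (-21)² = 441)
1/((4371 - 4919)/(T + 3475) + 5314) = 1/((4371 - 4919)/(441 + 3475) + 5314) = 1/(-548/3916 + 5314) = 1/(-548*1/3916 + 5314) = 1/(-137/979 + 5314) = 1/(5202269/979) = 979/5202269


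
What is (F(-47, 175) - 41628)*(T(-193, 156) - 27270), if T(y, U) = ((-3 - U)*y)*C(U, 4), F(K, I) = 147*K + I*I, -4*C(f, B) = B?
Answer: 1038125784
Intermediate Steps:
C(f, B) = -B/4
F(K, I) = I**2 + 147*K (F(K, I) = 147*K + I**2 = I**2 + 147*K)
T(y, U) = -y*(-3 - U) (T(y, U) = ((-3 - U)*y)*(-1/4*4) = (y*(-3 - U))*(-1) = -y*(-3 - U))
(F(-47, 175) - 41628)*(T(-193, 156) - 27270) = ((175**2 + 147*(-47)) - 41628)*(-193*(3 + 156) - 27270) = ((30625 - 6909) - 41628)*(-193*159 - 27270) = (23716 - 41628)*(-30687 - 27270) = -17912*(-57957) = 1038125784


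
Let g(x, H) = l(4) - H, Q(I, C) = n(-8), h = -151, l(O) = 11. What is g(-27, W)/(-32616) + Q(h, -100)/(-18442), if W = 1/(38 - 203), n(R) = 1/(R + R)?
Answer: -66308639/198496409760 ≈ -0.00033405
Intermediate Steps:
n(R) = 1/(2*R)
W = -1/165 (W = 1/(-165) = -1/165 ≈ -0.0060606)
Q(I, C) = -1/16 (Q(I, C) = (1/2)/(-8) = (1/2)*(-1/8) = -1/16)
g(x, H) = 11 - H
g(-27, W)/(-32616) + Q(h, -100)/(-18442) = (11 - 1*(-1/165))/(-32616) - 1/16/(-18442) = (11 + 1/165)*(-1/32616) - 1/16*(-1/18442) = (1816/165)*(-1/32616) + 1/295072 = -227/672705 + 1/295072 = -66308639/198496409760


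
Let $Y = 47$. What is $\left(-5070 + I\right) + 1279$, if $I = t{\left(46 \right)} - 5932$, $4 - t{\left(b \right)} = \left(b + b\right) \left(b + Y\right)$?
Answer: $-18275$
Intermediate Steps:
$t{\left(b \right)} = 4 - 2 b \left(47 + b\right)$ ($t{\left(b \right)} = 4 - \left(b + b\right) \left(b + 47\right) = 4 - 2 b \left(47 + b\right)$)
$I = -14484$ ($I = \left(4 - 4324 - 2 \cdot 46^{2}\right) - 5932 = \left(4 - 4324 - 4232\right) - 5932 = -8552 - 5932 = -14484$)
$\left(-5070 + I\right) + 1279 = \left(-5070 - 14484\right) + 1279 = -19554 + 1279 = -18275$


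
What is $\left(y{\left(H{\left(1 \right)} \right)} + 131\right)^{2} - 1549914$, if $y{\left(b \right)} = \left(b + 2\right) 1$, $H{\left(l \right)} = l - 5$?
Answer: $-1533273$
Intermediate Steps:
$H{\left(l \right)} = -5 + l$
$y{\left(b \right)} = 2 + b$ ($y{\left(b \right)} = \left(2 + b\right) 1 = 2 + b$)
$\left(y{\left(H{\left(1 \right)} \right)} + 131\right)^{2} - 1549914 = \left(\left(2 + \left(-5 + 1\right)\right) + 131\right)^{2} - 1549914 = \left(\left(2 - 4\right) + 131\right)^{2} - 1549914 = \left(-2 + 131\right)^{2} - 1549914 = 129^{2} - 1549914 = 16641 - 1549914 = -1533273$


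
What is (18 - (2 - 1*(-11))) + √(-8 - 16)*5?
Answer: 5 + 10*I*√6 ≈ 5.0 + 24.495*I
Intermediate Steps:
(18 - (2 - 1*(-11))) + √(-8 - 16)*5 = (18 - (2 + 11)) + √(-24)*5 = (18 - 1*13) + (2*I*√6)*5 = (18 - 13) + 10*I*√6 = 5 + 10*I*√6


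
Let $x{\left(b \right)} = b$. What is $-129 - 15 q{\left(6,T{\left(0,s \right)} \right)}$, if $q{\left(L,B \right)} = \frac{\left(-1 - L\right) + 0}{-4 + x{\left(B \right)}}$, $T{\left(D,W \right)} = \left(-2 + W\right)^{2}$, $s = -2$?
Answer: $- \frac{481}{4} \approx -120.25$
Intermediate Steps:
$q{\left(L,B \right)} = \frac{-1 - L}{-4 + B}$ ($q{\left(L,B \right)} = \frac{\left(-1 - L\right) + 0}{-4 + B} = \frac{-1 - L}{-4 + B}$)
$-129 - 15 q{\left(6,T{\left(0,s \right)} \right)} = -129 - 15 \frac{-1 - 6}{-4 + \left(-2 - 2\right)^{2}} = -129 - 15 \frac{-1 - 6}{-4 + \left(-4\right)^{2}} = -129 - 15 \frac{1}{-4 + 16} \left(-7\right) = -129 - 15 \cdot \frac{1}{12} \left(-7\right) = -129 - - \frac{35}{4} = -129 + \frac{35}{4} = - \frac{481}{4}$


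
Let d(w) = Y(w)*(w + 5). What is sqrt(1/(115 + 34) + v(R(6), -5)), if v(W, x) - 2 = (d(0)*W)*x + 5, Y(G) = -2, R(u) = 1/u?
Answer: sqrt(3065079)/447 ≈ 3.9166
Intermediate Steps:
d(w) = -10 - 2*w (d(w) = -2*(w + 5) = -2*(5 + w) = -10 - 2*w)
v(W, x) = 7 - 10*W*x (v(W, x) = 2 + (((-10 - 2*0)*W)*x + 5) = 2 + (((-10 + 0)*W)*x + 5) = 2 + ((-10*W)*x + 5) = 2 + (-10*W*x + 5) = 2 + (5 - 10*W*x) = 7 - 10*W*x)
sqrt(1/(115 + 34) + v(R(6), -5)) = sqrt(1/(115 + 34) + (7 - 10*(-5)/6)) = sqrt(1/149 + (7 - 10*1/6*(-5))) = sqrt(1/149 + (7 + 25/3)) = sqrt(1/149 + 46/3) = sqrt(6857/447) = sqrt(3065079)/447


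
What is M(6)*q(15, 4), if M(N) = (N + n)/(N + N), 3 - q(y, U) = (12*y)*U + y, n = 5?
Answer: -671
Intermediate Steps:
q(y, U) = 3 - y - 12*U*y (q(y, U) = 3 - ((12*y)*U + y) = 3 - (12*U*y + y) = 3 - (y + 12*U*y) = 3 + (-y - 12*U*y) = 3 - y - 12*U*y)
M(N) = (5 + N)/(2*N) (M(N) = (N + 5)/(N + N) = (5 + N)/((2*N)) = (5 + N)*(1/(2*N)) = (5 + N)/(2*N))
M(6)*q(15, 4) = ((½)*(5 + 6)/6)*(3 - 1*15 - 12*4*15) = ((½)*(⅙)*11)*(3 - 15 - 720) = (11/12)*(-732) = -671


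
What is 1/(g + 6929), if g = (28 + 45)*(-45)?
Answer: 1/3644 ≈ 0.00027442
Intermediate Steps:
g = -3285 (g = 73*(-45) = -3285)
1/(g + 6929) = 1/(-3285 + 6929) = 1/3644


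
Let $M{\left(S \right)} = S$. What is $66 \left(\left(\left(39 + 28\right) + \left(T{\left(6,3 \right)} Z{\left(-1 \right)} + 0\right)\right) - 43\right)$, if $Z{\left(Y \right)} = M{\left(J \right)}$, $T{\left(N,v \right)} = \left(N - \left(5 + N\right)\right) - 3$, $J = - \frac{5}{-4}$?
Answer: $924$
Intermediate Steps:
$J = \frac{5}{4}$ ($J = \left(-5\right) \left(- \frac{1}{4}\right) = \frac{5}{4} \approx 1.25$)
$T{\left(N,v \right)} = -8$ ($T{\left(N,v \right)} = -5 - 3 = -8$)
$Z{\left(Y \right)} = \frac{5}{4}$
$66 \left(\left(\left(39 + 28\right) + \left(T{\left(6,3 \right)} Z{\left(-1 \right)} + 0\right)\right) - 43\right) = 66 \left(\left(\left(39 + 28\right) + \left(\left(-8\right) \frac{5}{4} + 0\right)\right) - 43\right) = 66 \left(\left(67 + \left(-10 + 0\right)\right) - 43\right) = 66 \left(\left(67 - 10\right) - 43\right) = 66 \left(57 - 43\right) = 66 \cdot 14 = 924$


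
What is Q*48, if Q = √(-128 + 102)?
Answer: 48*I*√26 ≈ 244.75*I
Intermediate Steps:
Q = I*√26 (Q = √(-26) = I*√26 ≈ 5.099*I)
Q*48 = (I*√26)*48 = 48*I*√26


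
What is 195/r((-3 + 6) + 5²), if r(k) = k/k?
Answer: 195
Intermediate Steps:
r(k) = 1
195/r((-3 + 6) + 5²) = 195/1 = 195*1 = 195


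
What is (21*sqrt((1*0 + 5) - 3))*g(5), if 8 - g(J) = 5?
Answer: 63*sqrt(2) ≈ 89.095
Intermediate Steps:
g(J) = 3 (g(J) = 8 - 1*5 = 8 - 5 = 3)
(21*sqrt((1*0 + 5) - 3))*g(5) = (21*sqrt((1*0 + 5) - 3))*3 = (21*sqrt((0 + 5) - 3))*3 = (21*sqrt(5 - 3))*3 = (21*sqrt(2))*3 = 63*sqrt(2)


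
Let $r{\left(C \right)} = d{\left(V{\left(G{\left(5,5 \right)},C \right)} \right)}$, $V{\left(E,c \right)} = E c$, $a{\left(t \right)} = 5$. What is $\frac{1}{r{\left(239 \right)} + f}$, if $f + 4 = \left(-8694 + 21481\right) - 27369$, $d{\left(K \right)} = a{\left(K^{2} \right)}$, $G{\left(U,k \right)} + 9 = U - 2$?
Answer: $- \frac{1}{14581} \approx -6.8582 \cdot 10^{-5}$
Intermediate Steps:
$G{\left(U,k \right)} = -11 + U$ ($G{\left(U,k \right)} = -9 + \left(U - 2\right) = -9 + \left(-2 + U\right) = -11 + U$)
$d{\left(K \right)} = 5$
$r{\left(C \right)} = 5$
$f = -14586$ ($f = -4 + \left(\left(-8694 + 21481\right) - 27369\right) = -4 + \left(12787 - 27369\right) = -4 - 14582 = -14586$)
$\frac{1}{r{\left(239 \right)} + f} = \frac{1}{5 - 14586} = \frac{1}{-14581} = - \frac{1}{14581}$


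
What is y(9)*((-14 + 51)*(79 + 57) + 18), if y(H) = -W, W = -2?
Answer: 10100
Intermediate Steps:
y(H) = 2 (y(H) = -1*(-2) = 2)
y(9)*((-14 + 51)*(79 + 57) + 18) = 2*((-14 + 51)*(79 + 57) + 18) = 2*(37*136 + 18) = 2*(5032 + 18) = 2*5050 = 10100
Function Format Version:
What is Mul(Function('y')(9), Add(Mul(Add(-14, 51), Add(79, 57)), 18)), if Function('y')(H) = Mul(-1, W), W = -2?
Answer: 10100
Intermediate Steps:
Function('y')(H) = 2 (Function('y')(H) = Mul(-1, -2) = 2)
Mul(Function('y')(9), Add(Mul(Add(-14, 51), Add(79, 57)), 18)) = Mul(2, Add(Mul(Add(-14, 51), Add(79, 57)), 18)) = Mul(2, Add(Mul(37, 136), 18)) = Mul(2, Add(5032, 18)) = Mul(2, 5050) = 10100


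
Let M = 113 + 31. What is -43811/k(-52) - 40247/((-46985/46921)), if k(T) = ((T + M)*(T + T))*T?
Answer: 939559594784197/23376728960 ≈ 40192.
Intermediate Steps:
M = 144
k(T) = 2*T²*(144 + T) (k(T) = ((T + 144)*(T + T))*T = ((144 + T)*(2*T))*T = (2*T*(144 + T))*T = 2*T²*(144 + T))
-43811/k(-52) - 40247/((-46985/46921)) = -43811*1/(5408*(144 - 52)) - 40247/((-46985/46921)) = -43811/(2*2704*92) - 40247/((-46985*1/46921)) = -43811/497536 - 40247/(-46985/46921) = -43811*1/497536 - 40247*(-46921/46985) = -43811/497536 + 1888429487/46985 = 939559594784197/23376728960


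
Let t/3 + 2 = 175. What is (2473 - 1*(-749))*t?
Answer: 1672218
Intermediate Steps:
t = 519 (t = -6 + 3*175 = -6 + 525 = 519)
(2473 - 1*(-749))*t = (2473 - 1*(-749))*519 = (2473 + 749)*519 = 3222*519 = 1672218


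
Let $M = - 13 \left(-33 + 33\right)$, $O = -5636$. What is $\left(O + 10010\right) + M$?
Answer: $4374$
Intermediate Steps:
$M = 0$ ($M = \left(-13\right) 0 = 0$)
$\left(O + 10010\right) + M = \left(-5636 + 10010\right) + 0 = 4374 + 0 = 4374$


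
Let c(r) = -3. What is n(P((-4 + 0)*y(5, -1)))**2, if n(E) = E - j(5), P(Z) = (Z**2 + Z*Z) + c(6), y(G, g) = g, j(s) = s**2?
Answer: 16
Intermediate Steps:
P(Z) = -3 + 2*Z**2 (P(Z) = (Z**2 + Z*Z) - 3 = (Z**2 + Z**2) - 3 = 2*Z**2 - 3 = -3 + 2*Z**2)
n(E) = -25 + E (n(E) = E - 1*5**2 = E - 1*25 = E - 25 = -25 + E)
n(P((-4 + 0)*y(5, -1)))**2 = (-25 + (-3 + 2*((-4 + 0)*(-1))**2))**2 = (-25 + (-3 + 2*(-4*(-1))**2))**2 = (-25 + (-3 + 2*4**2))**2 = (-25 + (-3 + 2*16))**2 = (-25 + (-3 + 32))**2 = (-25 + 29)**2 = 4**2 = 16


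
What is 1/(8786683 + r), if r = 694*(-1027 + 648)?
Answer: 1/8523657 ≈ 1.1732e-7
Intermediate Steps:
r = -263026 (r = 694*(-379) = -263026)
1/(8786683 + r) = 1/(8786683 - 263026) = 1/8523657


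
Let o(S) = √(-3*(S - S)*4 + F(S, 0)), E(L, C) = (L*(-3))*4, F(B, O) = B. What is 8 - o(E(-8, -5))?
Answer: 8 - 4*√6 ≈ -1.7980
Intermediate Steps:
E(L, C) = -12*L (E(L, C) = -3*L*4 = -12*L)
o(S) = √S (o(S) = √(-3*(S - S)*4 + S) = √(-3*0*4 + S) = √(0*4 + S) = √(0 + S) = √S)
8 - o(E(-8, -5)) = 8 - √(-12*(-8)) = 8 - √96 = 8 - 4*√6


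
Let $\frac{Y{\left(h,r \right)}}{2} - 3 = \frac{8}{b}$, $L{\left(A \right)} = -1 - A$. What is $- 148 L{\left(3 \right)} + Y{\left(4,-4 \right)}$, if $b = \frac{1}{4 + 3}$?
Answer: $710$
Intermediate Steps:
$b = \frac{1}{7} \approx 0.14286$
$Y{\left(h,r \right)} = 118$ ($Y{\left(h,r \right)} = 6 + 2 \cdot 8 \frac{1}{\frac{1}{7}} = 6 + 2 \cdot 8 \cdot 7 = 6 + 2 \cdot 56 = 6 + 112 = 118$)
$- 148 L{\left(3 \right)} + Y{\left(4,-4 \right)} = - 148 \left(-1 - 3\right) + 118 = \left(-148\right) \left(-4\right) + 118 = 592 + 118 = 710$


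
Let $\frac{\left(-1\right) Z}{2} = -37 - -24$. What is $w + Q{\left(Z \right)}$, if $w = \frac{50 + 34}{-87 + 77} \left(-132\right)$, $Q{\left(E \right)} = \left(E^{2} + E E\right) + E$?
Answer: $\frac{12434}{5} \approx 2486.8$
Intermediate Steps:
$Z = 26$ ($Z = - 2 \left(-37 - -24\right) = - 2 \left(-37 + 24\right) = \left(-2\right) \left(-13\right) = 26$)
$Q{\left(E \right)} = E + 2 E^{2}$ ($Q{\left(E \right)} = \left(E^{2} + E^{2}\right) + E = 2 E^{2} + E = E + 2 E^{2}$)
$w = \frac{5544}{5}$ ($w = \frac{84}{-10} \left(-132\right) = 84 \left(- \frac{1}{10}\right) \left(-132\right) = \left(- \frac{42}{5}\right) \left(-132\right) = \frac{5544}{5} \approx 1108.8$)
$w + Q{\left(Z \right)} = \frac{5544}{5} + 26 \left(1 + 2 \cdot 26\right) = \frac{5544}{5} + 26 \left(1 + 52\right) = \frac{5544}{5} + 26 \cdot 53 = \frac{5544}{5} + 1378 = \frac{12434}{5}$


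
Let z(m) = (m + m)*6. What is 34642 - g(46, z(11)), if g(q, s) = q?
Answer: 34596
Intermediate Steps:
z(m) = 12*m (z(m) = (2*m)*6 = 12*m)
34642 - g(46, z(11)) = 34642 - 1*46 = 34642 - 46 = 34596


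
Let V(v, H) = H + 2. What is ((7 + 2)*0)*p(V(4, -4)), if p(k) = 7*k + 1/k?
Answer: 0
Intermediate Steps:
V(v, H) = 2 + H
p(k) = 1/k + 7*k
((7 + 2)*0)*p(V(4, -4)) = ((7 + 2)*0)*(1/(2 - 4) + 7*(2 - 4)) = (9*0)*(1/(-2) + 7*(-2)) = 0*(-½ - 14) = 0*(-29/2) = 0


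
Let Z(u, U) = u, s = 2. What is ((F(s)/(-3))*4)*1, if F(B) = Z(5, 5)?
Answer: -20/3 ≈ -6.6667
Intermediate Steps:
F(B) = 5
((F(s)/(-3))*4)*1 = ((5/(-3))*4)*1 = ((5*(-⅓))*4)*1 = -5/3*4*1 = -20/3*1 = -20/3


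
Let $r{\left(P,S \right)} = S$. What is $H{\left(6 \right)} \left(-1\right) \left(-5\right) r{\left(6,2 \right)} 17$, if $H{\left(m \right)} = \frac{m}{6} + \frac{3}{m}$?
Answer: $255$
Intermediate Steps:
$H{\left(m \right)} = \frac{3}{m} + \frac{m}{6}$ ($H{\left(m \right)} = m \frac{1}{6} + \frac{3}{m} = \frac{m}{6} + \frac{3}{m} = \frac{3}{m} + \frac{m}{6}$)
$H{\left(6 \right)} \left(-1\right) \left(-5\right) r{\left(6,2 \right)} 17 = \left(\frac{3}{6} + \frac{1}{6} \cdot 6\right) \left(-1\right) \left(-5\right) 2 \cdot 17 = \left(3 \cdot \frac{1}{6} + 1\right) 5 \cdot 2 \cdot 17 = \left(\frac{1}{2} + 1\right) 10 \cdot 17 = \frac{3}{2} \cdot 10 \cdot 17 = 15 \cdot 17 = 255$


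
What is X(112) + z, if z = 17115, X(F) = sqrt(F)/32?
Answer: 17115 + sqrt(7)/8 ≈ 17115.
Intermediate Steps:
X(F) = sqrt(F)/32
X(112) + z = sqrt(112)/32 + 17115 = (4*sqrt(7))/32 + 17115 = sqrt(7)/8 + 17115 = 17115 + sqrt(7)/8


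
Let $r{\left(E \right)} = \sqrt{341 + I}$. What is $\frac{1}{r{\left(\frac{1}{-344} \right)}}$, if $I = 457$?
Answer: $\frac{\sqrt{798}}{798} \approx 0.0354$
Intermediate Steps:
$r{\left(E \right)} = \sqrt{798}$ ($r{\left(E \right)} = \sqrt{341 + 457} = \sqrt{798}$)
$\frac{1}{r{\left(\frac{1}{-344} \right)}} = \frac{1}{\sqrt{798}} = \frac{\sqrt{798}}{798}$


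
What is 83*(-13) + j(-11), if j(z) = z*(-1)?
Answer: -1068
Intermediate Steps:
j(z) = -z
83*(-13) + j(-11) = 83*(-13) - 1*(-11) = -1079 + 11 = -1068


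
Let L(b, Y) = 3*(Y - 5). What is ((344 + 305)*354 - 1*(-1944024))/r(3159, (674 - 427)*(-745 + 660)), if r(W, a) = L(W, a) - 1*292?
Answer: -1086885/31646 ≈ -34.345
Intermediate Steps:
L(b, Y) = -15 + 3*Y (L(b, Y) = 3*(-5 + Y) = -15 + 3*Y)
r(W, a) = -307 + 3*a (r(W, a) = (-15 + 3*a) - 1*292 = (-15 + 3*a) - 292 = -307 + 3*a)
((344 + 305)*354 - 1*(-1944024))/r(3159, (674 - 427)*(-745 + 660)) = ((344 + 305)*354 - 1*(-1944024))/(-307 + 3*((674 - 427)*(-745 + 660))) = (649*354 + 1944024)/(-307 + 3*(247*(-85))) = (229746 + 1944024)/(-307 + 3*(-20995)) = 2173770/(-307 - 62985) = 2173770/(-63292) = 2173770*(-1/63292) = -1086885/31646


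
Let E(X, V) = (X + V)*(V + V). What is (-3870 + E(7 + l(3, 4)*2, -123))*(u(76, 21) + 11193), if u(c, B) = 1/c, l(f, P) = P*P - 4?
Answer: 7980125889/38 ≈ 2.1000e+8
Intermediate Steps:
l(f, P) = -4 + P² (l(f, P) = P² - 4 = -4 + P²)
E(X, V) = 2*V*(V + X) (E(X, V) = (V + X)*(2*V) = 2*V*(V + X))
(-3870 + E(7 + l(3, 4)*2, -123))*(u(76, 21) + 11193) = (-3870 + 2*(-123)*(-123 + (7 + (-4 + 4²)*2)))*(1/76 + 11193) = (-3870 + 2*(-123)*(-123 + (7 + (-4 + 16)*2)))*(1/76 + 11193) = (-3870 + 2*(-123)*(-123 + (7 + 12*2)))*(850669/76) = (-3870 + 2*(-123)*(-123 + (7 + 24)))*(850669/76) = (-3870 + 2*(-123)*(-123 + 31))*(850669/76) = (-3870 + 2*(-123)*(-92))*(850669/76) = (-3870 + 22632)*(850669/76) = 18762*(850669/76) = 7980125889/38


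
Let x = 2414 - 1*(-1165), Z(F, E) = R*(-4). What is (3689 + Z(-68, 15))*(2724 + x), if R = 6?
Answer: 23100495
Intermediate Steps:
Z(F, E) = -24 (Z(F, E) = 6*(-4) = -24)
x = 3579 (x = 2414 + 1165 = 3579)
(3689 + Z(-68, 15))*(2724 + x) = (3689 - 24)*(2724 + 3579) = 3665*6303 = 23100495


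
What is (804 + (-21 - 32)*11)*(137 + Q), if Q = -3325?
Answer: -704548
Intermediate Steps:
(804 + (-21 - 32)*11)*(137 + Q) = (804 + (-21 - 32)*11)*(137 - 3325) = (804 - 53*11)*(-3188) = (804 - 583)*(-3188) = 221*(-3188) = -704548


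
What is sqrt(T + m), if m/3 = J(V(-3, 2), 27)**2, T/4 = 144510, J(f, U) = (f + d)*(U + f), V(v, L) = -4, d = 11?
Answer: 3*sqrt(72867) ≈ 809.82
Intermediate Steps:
J(f, U) = (11 + f)*(U + f) (J(f, U) = (f + 11)*(U + f) = (11 + f)*(U + f))
T = 578040 (T = 4*144510 = 578040)
m = 77763 (m = 3*((-4)**2 + 11*27 + 11*(-4) + 27*(-4))**2 = 3*(16 + 297 - 44 - 108)**2 = 3*161**2 = 3*25921 = 77763)
sqrt(T + m) = sqrt(578040 + 77763) = sqrt(655803) = 3*sqrt(72867)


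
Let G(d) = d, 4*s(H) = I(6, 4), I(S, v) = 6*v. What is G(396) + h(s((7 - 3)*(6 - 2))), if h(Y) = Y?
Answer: 402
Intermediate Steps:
s(H) = 6 (s(H) = (6*4)/4 = (1/4)*24 = 6)
G(396) + h(s((7 - 3)*(6 - 2))) = 396 + 6 = 402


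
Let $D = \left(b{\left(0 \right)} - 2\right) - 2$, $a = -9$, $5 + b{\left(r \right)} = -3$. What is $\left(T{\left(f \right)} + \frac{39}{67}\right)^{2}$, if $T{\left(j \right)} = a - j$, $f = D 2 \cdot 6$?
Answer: $\frac{82519056}{4489} \approx 18383.0$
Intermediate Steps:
$b{\left(r \right)} = -8$ ($b{\left(r \right)} = -5 - 3 = -8$)
$D = -12$ ($D = \left(-8 - 2\right) - 2 = -10 - 2 = -12$)
$f = -144$ ($f = - 12 \cdot 2 \cdot 6 = \left(-12\right) 12 = -144$)
$T{\left(j \right)} = -9 - j$
$\left(T{\left(f \right)} + \frac{39}{67}\right)^{2} = \left(\left(-9 - -144\right) + \frac{39}{67}\right)^{2} = \left(\left(-9 + 144\right) + 39 \cdot \frac{1}{67}\right)^{2} = \left(135 + \frac{39}{67}\right)^{2} = \left(\frac{9084}{67}\right)^{2} = \frac{82519056}{4489}$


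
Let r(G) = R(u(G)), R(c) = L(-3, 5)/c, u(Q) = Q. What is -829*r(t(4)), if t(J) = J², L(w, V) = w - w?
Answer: 0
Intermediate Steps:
L(w, V) = 0
R(c) = 0 (R(c) = 0/c = 0)
r(G) = 0
-829*r(t(4)) = -829*0 = 0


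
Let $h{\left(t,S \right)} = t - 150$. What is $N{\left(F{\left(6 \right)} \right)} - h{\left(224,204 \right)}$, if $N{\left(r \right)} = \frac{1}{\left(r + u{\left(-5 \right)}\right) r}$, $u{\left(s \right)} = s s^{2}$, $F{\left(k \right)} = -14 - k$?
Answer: $- \frac{214599}{2900} \approx -74.0$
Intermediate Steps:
$h{\left(t,S \right)} = -150 + t$
$u{\left(s \right)} = s^{3}$
$N{\left(r \right)} = \frac{1}{r \left(-125 + r\right)}$ ($N{\left(r \right)} = \frac{1}{\left(r + \left(-5\right)^{3}\right) r} = \frac{1}{\left(r - 125\right) r} = \frac{1}{\left(-125 + r\right) r} = \frac{1}{r \left(-125 + r\right)}$)
$N{\left(F{\left(6 \right)} \right)} - h{\left(224,204 \right)} = \frac{1}{\left(-14 - 6\right) \left(-125 - 20\right)} - \left(-150 + 224\right) = \frac{1}{\left(-14 - 6\right) \left(-125 - 20\right)} - 74 = \frac{1}{\left(-20\right) \left(-125 - 20\right)} - 74 = - \frac{1}{20 \left(-145\right)} - 74 = \left(- \frac{1}{20}\right) \left(- \frac{1}{145}\right) - 74 = \frac{1}{2900} - 74 = - \frac{214599}{2900}$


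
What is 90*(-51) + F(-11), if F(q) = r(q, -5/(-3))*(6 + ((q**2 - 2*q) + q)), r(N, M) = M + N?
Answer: -5878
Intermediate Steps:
F(q) = (5/3 + q)*(6 + q**2 - q) (F(q) = (-5/(-3) + q)*(6 + ((q**2 - 2*q) + q)) = (-5*(-1/3) + q)*(6 + (q**2 - q)) = (5/3 + q)*(6 + q**2 - q))
90*(-51) + F(-11) = 90*(-51) + (5 + 3*(-11))*(6 + (-11)**2 - 1*(-11))/3 = -4590 + (5 - 33)*(6 + 121 + 11)/3 = -4590 + (1/3)*(-28)*138 = -4590 - 1288 = -5878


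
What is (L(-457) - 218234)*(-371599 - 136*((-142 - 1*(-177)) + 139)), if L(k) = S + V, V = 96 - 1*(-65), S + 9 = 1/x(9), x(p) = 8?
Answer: 689597569265/8 ≈ 8.6200e+10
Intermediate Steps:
S = -71/8 (S = -9 + 1/8 = -9 + ⅛ = -71/8 ≈ -8.8750)
V = 161 (V = 96 + 65 = 161)
L(k) = 1217/8 (L(k) = -71/8 + 161 = 1217/8)
(L(-457) - 218234)*(-371599 - 136*((-142 - 1*(-177)) + 139)) = (1217/8 - 218234)*(-371599 - 136*((-142 - 1*(-177)) + 139)) = -1744655*(-371599 - 136*((-142 + 177) + 139))/8 = -1744655*(-371599 - 136*(35 + 139))/8 = -1744655*(-371599 - 136*174)/8 = -1744655*(-371599 - 23664)/8 = -1744655/8*(-395263) = 689597569265/8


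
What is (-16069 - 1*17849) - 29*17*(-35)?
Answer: -16663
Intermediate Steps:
(-16069 - 1*17849) - 29*17*(-35) = (-16069 - 17849) - 493*(-35) = -33918 + 17255 = -16663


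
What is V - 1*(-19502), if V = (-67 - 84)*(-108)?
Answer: 35810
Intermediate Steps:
V = 16308 (V = -151*(-108) = 16308)
V - 1*(-19502) = 16308 - 1*(-19502) = 16308 + 19502 = 35810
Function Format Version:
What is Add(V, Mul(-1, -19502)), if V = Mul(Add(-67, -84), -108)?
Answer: 35810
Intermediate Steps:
V = 16308 (V = Mul(-151, -108) = 16308)
Add(V, Mul(-1, -19502)) = Add(16308, Mul(-1, -19502)) = Add(16308, 19502) = 35810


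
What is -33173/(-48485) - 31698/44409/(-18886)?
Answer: 4637334961372/6777462585565 ≈ 0.68423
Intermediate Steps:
-33173/(-48485) - 31698/44409/(-18886) = -33173*(-1/48485) - 31698*1/44409*(-1/18886) = 33173/48485 - 10566/14803*(-1/18886) = 33173/48485 + 5283/139784729 = 4637334961372/6777462585565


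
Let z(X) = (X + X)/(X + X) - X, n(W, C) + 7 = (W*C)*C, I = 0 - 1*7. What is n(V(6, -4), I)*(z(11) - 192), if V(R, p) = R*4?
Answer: -236138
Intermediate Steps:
V(R, p) = 4*R
I = -7 (I = 0 - 7 = -7)
n(W, C) = -7 + W*C² (n(W, C) = -7 + (W*C)*C = -7 + (C*W)*C = -7 + W*C²)
z(X) = 1 - X (z(X) = (2*X)/((2*X)) - X = (2*X)*(1/(2*X)) - X = 1 - X)
n(V(6, -4), I)*(z(11) - 192) = (-7 + (4*6)*(-7)²)*((1 - 1*11) - 192) = (-7 + 24*49)*((1 - 11) - 192) = (-7 + 1176)*(-10 - 192) = 1169*(-202) = -236138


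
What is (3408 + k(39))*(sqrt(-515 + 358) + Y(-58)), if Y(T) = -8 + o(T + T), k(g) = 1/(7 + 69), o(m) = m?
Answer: -8029279/19 + 259009*I*sqrt(157)/76 ≈ -4.2259e+5 + 42702.0*I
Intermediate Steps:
k(g) = 1/76
Y(T) = -8 + 2*T (Y(T) = -8 + (T + T) = -8 + 2*T)
(3408 + k(39))*(sqrt(-515 + 358) + Y(-58)) = (3408 + 1/76)*(sqrt(-515 + 358) + (-8 + 2*(-58))) = 259009*(sqrt(-157) + (-8 - 116))/76 = 259009*(I*sqrt(157) - 124)/76 = 259009*(-124 + I*sqrt(157))/76 = -8029279/19 + 259009*I*sqrt(157)/76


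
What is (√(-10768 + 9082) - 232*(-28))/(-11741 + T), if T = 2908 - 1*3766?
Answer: -6496/12599 - I*√1686/12599 ≈ -0.5156 - 0.0032591*I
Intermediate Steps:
T = -858 (T = 2908 - 3766 = -858)
(√(-10768 + 9082) - 232*(-28))/(-11741 + T) = (√(-10768 + 9082) - 232*(-28))/(-11741 - 858) = (√(-1686) + 6496)/(-12599) = (I*√1686 + 6496)*(-1/12599) = (6496 + I*√1686)*(-1/12599) = -6496/12599 - I*√1686/12599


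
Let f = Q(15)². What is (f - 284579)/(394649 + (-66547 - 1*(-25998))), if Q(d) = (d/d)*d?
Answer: -142177/177050 ≈ -0.80303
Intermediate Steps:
Q(d) = d (Q(d) = 1*d = d)
f = 225 (f = 15² = 225)
(f - 284579)/(394649 + (-66547 - 1*(-25998))) = (225 - 284579)/(394649 + (-66547 - 1*(-25998))) = -284354/(394649 + (-66547 + 25998)) = -284354/(394649 - 40549) = -284354/354100 = -284354*1/354100 = -142177/177050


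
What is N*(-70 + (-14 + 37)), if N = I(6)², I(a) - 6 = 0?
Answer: -1692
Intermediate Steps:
I(a) = 6 (I(a) = 6 + 0 = 6)
N = 36 (N = 6² = 36)
N*(-70 + (-14 + 37)) = 36*(-70 + (-14 + 37)) = 36*(-70 + 23) = 36*(-47) = -1692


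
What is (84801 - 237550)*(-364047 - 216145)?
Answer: 88623747808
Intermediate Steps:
(84801 - 237550)*(-364047 - 216145) = -152749*(-580192) = 88623747808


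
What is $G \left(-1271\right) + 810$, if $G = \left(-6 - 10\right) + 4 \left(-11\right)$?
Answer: $77070$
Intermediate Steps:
$G = -60$ ($G = -16 - 44 = -60$)
$G \left(-1271\right) + 810 = \left(-60\right) \left(-1271\right) + 810 = 76260 + 810 = 77070$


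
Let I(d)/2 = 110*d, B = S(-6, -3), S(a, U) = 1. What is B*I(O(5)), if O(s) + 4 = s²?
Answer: 4620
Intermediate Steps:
O(s) = -4 + s²
B = 1
I(d) = 220*d (I(d) = 2*(110*d) = 220*d)
B*I(O(5)) = 1*(220*(-4 + 5²)) = 1*(220*(-4 + 25)) = 1*(220*21) = 1*4620 = 4620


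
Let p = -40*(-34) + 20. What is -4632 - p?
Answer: -6012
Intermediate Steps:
p = 1380 (p = 1360 + 20 = 1380)
-4632 - p = -4632 - 1*1380 = -4632 - 1380 = -6012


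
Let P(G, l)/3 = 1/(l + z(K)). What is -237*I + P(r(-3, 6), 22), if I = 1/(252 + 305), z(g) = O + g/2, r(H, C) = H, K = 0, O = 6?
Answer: -4965/15596 ≈ -0.31835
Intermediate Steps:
z(g) = 6 + g/2
P(G, l) = 3/(6 + l) (P(G, l) = 3/(l + (6 + (1/2)*0)) = 3/(l + (6 + 0)) = 3/(l + 6) = 3/(6 + l))
I = 1/557 ≈ 0.0017953
-237*I + P(r(-3, 6), 22) = -237*1/557 + 3/(6 + 22) = -237/557 + 3/28 = -4965/15596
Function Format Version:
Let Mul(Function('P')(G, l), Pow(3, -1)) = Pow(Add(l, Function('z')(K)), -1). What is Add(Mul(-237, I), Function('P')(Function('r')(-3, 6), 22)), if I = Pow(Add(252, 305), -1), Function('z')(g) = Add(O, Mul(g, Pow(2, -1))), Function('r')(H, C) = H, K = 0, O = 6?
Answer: Rational(-4965, 15596) ≈ -0.31835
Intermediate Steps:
Function('z')(g) = Add(6, Mul(Rational(1, 2), g)) (Function('z')(g) = Add(6, Mul(g, Pow(2, -1))) = Add(6, Mul(g, Rational(1, 2))) = Add(6, Mul(Rational(1, 2), g)))
Function('P')(G, l) = Mul(3, Pow(Add(6, l), -1)) (Function('P')(G, l) = Mul(3, Pow(Add(l, Add(6, Mul(Rational(1, 2), 0))), -1)) = Mul(3, Pow(Add(l, Add(6, 0)), -1)) = Mul(3, Pow(Add(l, 6), -1)) = Mul(3, Pow(Add(6, l), -1)))
I = Rational(1, 557) (I = Pow(557, -1) = Rational(1, 557) ≈ 0.0017953)
Add(Mul(-237, I), Function('P')(Function('r')(-3, 6), 22)) = Add(Mul(-237, Rational(1, 557)), Mul(3, Pow(Add(6, 22), -1))) = Add(Rational(-237, 557), Mul(3, Pow(28, -1))) = Add(Rational(-237, 557), Mul(3, Rational(1, 28))) = Add(Rational(-237, 557), Rational(3, 28)) = Rational(-4965, 15596)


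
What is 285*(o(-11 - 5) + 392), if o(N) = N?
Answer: 107160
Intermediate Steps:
285*(o(-11 - 5) + 392) = 285*((-11 - 5) + 392) = 285*(-16 + 392) = 285*376 = 107160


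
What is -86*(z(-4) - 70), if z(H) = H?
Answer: 6364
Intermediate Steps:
-86*(z(-4) - 70) = -86*(-4 - 70) = -86*(-74) = 6364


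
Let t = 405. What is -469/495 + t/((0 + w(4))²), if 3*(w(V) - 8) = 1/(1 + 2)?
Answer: 13739174/2637855 ≈ 5.2085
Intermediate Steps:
w(V) = 73/9 (w(V) = 8 + 1/(3*(1 + 2)) = 8 + (⅓)/3 = 8 + (⅓)*(⅓) = 8 + ⅑ = 73/9)
-469/495 + t/((0 + w(4))²) = -469/495 + 405/((0 + 73/9)²) = -469*1/495 + 405/((73/9)²) = -469/495 + 405/(5329/81) = -469/495 + 405*(81/5329) = -469/495 + 32805/5329 = 13739174/2637855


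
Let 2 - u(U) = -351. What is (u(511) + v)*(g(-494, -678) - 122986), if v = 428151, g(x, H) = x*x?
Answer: 51870409200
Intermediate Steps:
u(U) = 353 (u(U) = 2 - 1*(-351) = 2 + 351 = 353)
g(x, H) = x²
(u(511) + v)*(g(-494, -678) - 122986) = (353 + 428151)*((-494)² - 122986) = 428504*(244036 - 122986) = 428504*121050 = 51870409200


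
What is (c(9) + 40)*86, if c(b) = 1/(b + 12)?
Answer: 72326/21 ≈ 3444.1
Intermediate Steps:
c(b) = 1/(12 + b)
(c(9) + 40)*86 = (1/(12 + 9) + 40)*86 = (1/21 + 40)*86 = (841/21)*86 = 72326/21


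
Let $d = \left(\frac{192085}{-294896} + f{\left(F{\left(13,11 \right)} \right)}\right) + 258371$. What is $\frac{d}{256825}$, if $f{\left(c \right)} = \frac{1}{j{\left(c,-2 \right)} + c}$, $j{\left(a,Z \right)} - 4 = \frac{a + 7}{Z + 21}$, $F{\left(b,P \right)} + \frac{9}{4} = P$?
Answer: $\frac{9828820122211}{9770029810800} \approx 1.006$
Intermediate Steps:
$F{\left(b,P \right)} = - \frac{9}{4} + P$
$j{\left(a,Z \right)} = 4 + \frac{7 + a}{21 + Z}$ ($j{\left(a,Z \right)} = 4 + \frac{a + 7}{Z + 21} = 4 + \frac{7 + a}{21 + Z}$)
$f{\left(c \right)} = \frac{1}{\frac{83}{19} + \frac{20 c}{19}}$ ($f{\left(c \right)} = \frac{1}{\frac{91 + c + 4 \left(-2\right)}{21 - 2} + c} = \frac{1}{\frac{91 + c - 8}{19} + c} = \frac{1}{\frac{83 + c}{19} + c} = \frac{1}{\left(\frac{83}{19} + \frac{c}{19}\right) + c} = \frac{1}{\frac{83}{19} + \frac{20 c}{19}}$)
$d = \frac{9828820122211}{38041584}$ ($d = \left(\frac{192085}{-294896} + \frac{19}{83 + 20 \left(- \frac{9}{4} + 11\right)}\right) + 258371 = \left(192085 \left(- \frac{1}{294896}\right) + \frac{19}{83 + 20 \cdot \frac{35}{4}}\right) + 258371 = \left(- \frac{192085}{294896} + \frac{19}{83 + 175}\right) + 258371 = \left(- \frac{192085}{294896} + \frac{19}{258}\right) + 258371 = - \frac{21977453}{38041584} + 258371 = \frac{9828820122211}{38041584} \approx 2.5837 \cdot 10^{5}$)
$\frac{d}{256825} = \frac{9828820122211}{38041584 \cdot 256825} = \frac{9828820122211}{38041584} \cdot \frac{1}{256825} = \frac{9828820122211}{9770029810800}$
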